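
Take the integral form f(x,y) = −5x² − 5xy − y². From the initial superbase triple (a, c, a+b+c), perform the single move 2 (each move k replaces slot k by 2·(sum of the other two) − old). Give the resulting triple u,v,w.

start (-5,-1,-11) = (f(1,0),f(0,1),f(1,1))
replace slot 2: 2·((-5)+(-11)) − (-1) = -31 → (-5,-31,-11)

-5,-31,-11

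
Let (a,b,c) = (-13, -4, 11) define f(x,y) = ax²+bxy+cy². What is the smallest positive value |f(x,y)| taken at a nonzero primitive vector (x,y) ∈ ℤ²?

descent: ρ → (11,4,-13)  [lands on river]
river: ρ → (-13,22,2)
river: ρ → (2,22,-13)
river: ρ → (-13,4,11)
river: ρ → (11,18,-6)
river: ρ → (-6,18,11)
closes: descent 1, river 6
min |a| on river = 2

2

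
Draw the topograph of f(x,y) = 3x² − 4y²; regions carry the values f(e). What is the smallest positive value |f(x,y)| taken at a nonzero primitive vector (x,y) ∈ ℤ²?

descent: ρ → (-4,0,3)
descent: ρ → (3,6,-1)  [lands on river]
river: ρ → (-1,6,3)
closes: descent 2, river 2
min |a| on river = 1

1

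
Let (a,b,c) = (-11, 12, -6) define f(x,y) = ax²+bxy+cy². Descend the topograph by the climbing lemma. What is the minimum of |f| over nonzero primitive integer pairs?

translate: b→10 (≡-12 mod 22), so (11,-12,6)→(11,10,5)
flip: (11,10,5)→(5,-10,11)
translate: b→0 (≡-10 mod 10), so (5,-10,11)→(5,0,6)
reduced (well bottom): (5,0,6) with a≤c, −a<b≤a
well minimum |f| = |-5| = 5 (negative-definite)

5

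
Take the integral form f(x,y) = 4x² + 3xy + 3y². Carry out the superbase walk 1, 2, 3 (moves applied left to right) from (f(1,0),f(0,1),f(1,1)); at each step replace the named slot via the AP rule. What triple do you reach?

start (4,3,10) = (f(1,0),f(0,1),f(1,1))
replace slot 1: 2·(3+10) − 4 = 22 → (22,3,10)
replace slot 2: 2·(22+10) − 3 = 61 → (22,61,10)
replace slot 3: 2·(22+61) − 10 = 156 → (22,61,156)

22,61,156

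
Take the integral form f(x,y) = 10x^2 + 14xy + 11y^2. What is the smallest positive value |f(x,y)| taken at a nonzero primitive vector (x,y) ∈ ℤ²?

translate: b→-6 (≡14 mod 20), so (10,14,11)→(10,-6,7)
flip: (10,-6,7)→(7,6,10)
reduced (well bottom): (7,6,10) with a≤c, −a<b≤a
well minimum = a = 7

7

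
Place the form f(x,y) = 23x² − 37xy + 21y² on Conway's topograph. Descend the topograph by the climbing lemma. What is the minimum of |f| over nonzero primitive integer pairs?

translate: b→9 (≡-37 mod 46), so (23,-37,21)→(23,9,7)
flip: (23,9,7)→(7,-9,23)
translate: b→5 (≡-9 mod 14), so (7,-9,23)→(7,5,21)
reduced (well bottom): (7,5,21) with a≤c, −a<b≤a
well minimum = a = 7

7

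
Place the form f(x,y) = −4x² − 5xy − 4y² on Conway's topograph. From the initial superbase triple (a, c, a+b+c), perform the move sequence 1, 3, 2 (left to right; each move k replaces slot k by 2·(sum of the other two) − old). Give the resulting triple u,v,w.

start (-4,-4,-13) = (f(1,0),f(0,1),f(1,1))
replace slot 1: 2·((-4)+(-13)) − (-4) = -30 → (-30,-4,-13)
replace slot 3: 2·((-30)+(-4)) − (-13) = -55 → (-30,-4,-55)
replace slot 2: 2·((-30)+(-55)) − (-4) = -166 → (-30,-166,-55)

-30,-166,-55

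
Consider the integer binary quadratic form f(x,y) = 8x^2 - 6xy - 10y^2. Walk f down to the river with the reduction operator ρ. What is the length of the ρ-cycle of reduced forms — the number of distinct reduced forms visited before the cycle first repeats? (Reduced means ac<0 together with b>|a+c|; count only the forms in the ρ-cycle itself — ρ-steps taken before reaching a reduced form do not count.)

D = 356, ⌊√D⌋ = 18
descent: ρ → (-10,6,8)  [lands on river]
river: ρ → (8,10,-8)
river: ρ → (-8,6,10)
river: ρ → (10,14,-4)
river: ρ → (-4,18,2)
river: ρ → (2,18,-4)
river: ρ → (-4,14,10)
river: ρ → (10,6,-8)
river: ρ → (-8,10,8)
river: ρ → (8,6,-10)
river: ρ → (-10,14,4)
river: ρ → (4,18,-2)
river: ρ → (-2,18,4)
river: ρ → (4,14,-10)
ρ-cycle length = 14 (tail of 1 descent step not counted)

14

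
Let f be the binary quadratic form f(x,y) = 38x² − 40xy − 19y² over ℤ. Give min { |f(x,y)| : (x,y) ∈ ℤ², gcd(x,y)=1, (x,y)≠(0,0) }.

descent: ρ → (-19,40,38)  [lands on river]
river: ρ → (38,36,-21)
river: ρ → (-21,48,26)
river: ρ → (26,56,-13)
river: ρ → (-13,48,42)
river: ρ → (42,36,-19)
closes: descent 1, river 6
min |a| on river = 13

13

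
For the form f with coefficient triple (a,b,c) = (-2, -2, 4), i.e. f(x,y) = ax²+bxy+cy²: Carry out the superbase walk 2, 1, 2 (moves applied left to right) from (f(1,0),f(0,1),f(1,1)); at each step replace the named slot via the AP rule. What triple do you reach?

start (-2,4,0) = (f(1,0),f(0,1),f(1,1))
replace slot 2: 2·((-2)+0) − 4 = -8 → (-2,-8,0)
replace slot 1: 2·((-8)+0) − (-2) = -14 → (-14,-8,0)
replace slot 2: 2·((-14)+0) − (-8) = -20 → (-14,-20,0)

-14,-20,0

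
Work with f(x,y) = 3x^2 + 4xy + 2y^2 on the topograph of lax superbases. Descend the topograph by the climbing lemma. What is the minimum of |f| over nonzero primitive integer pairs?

translate: b→-2 (≡4 mod 6), so (3,4,2)→(3,-2,1)
flip: (3,-2,1)→(1,2,3)
translate: b→0 (≡2 mod 2), so (1,2,3)→(1,0,2)
reduced (well bottom): (1,0,2) with a≤c, −a<b≤a
well minimum = a = 1

1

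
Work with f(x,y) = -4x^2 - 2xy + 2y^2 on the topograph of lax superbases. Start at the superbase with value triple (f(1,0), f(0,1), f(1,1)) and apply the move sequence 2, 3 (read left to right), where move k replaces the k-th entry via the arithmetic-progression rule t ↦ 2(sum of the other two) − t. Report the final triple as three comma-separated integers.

start (-4,2,-4) = (f(1,0),f(0,1),f(1,1))
replace slot 2: 2·((-4)+(-4)) − 2 = -18 → (-4,-18,-4)
replace slot 3: 2·((-4)+(-18)) − (-4) = -40 → (-4,-18,-40)

-4,-18,-40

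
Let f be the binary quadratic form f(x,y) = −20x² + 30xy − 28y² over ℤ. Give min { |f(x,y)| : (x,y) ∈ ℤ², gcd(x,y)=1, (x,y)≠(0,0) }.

translate: b→10 (≡-30 mod 40), so (20,-30,28)→(20,10,18)
flip: (20,10,18)→(18,-10,20)
reduced (well bottom): (18,-10,20) with a≤c, −a<b≤a
well minimum |f| = |-18| = 18 (negative-definite)

18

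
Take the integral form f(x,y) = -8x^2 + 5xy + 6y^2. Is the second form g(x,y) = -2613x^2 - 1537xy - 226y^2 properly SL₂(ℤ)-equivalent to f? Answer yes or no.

D₁ = 217, D₂ = 217
river cycle of f (length 16): (6, 7, -7), (-7, 7, 6), (6, 5, -8), (-8, 11, 3), (3, 13, -4), (-4, 11, 6), (6, 13, -2), (-2, 11, 12), (12, 13, -1), (-1, 13, 12), … (6 more)
river cycle of g (length 16): (-7, 7, 6), (6, 5, -8), (-8, 11, 3), (3, 13, -4), (-4, 11, 6), (6, 13, -2), (-2, 11, 12), (12, 13, -1), (-1, 13, 12), (12, 11, -2), … (6 more)
cycles coincide ⇒ equivalent

yes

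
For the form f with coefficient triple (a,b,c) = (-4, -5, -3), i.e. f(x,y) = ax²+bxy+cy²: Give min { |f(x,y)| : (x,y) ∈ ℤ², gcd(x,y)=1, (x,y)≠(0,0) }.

translate: b→-3 (≡5 mod 8), so (4,5,3)→(4,-3,2)
flip: (4,-3,2)→(2,3,4)
translate: b→-1 (≡3 mod 4), so (2,3,4)→(2,-1,3)
reduced (well bottom): (2,-1,3) with a≤c, −a<b≤a
well minimum |f| = |-2| = 2 (negative-definite)

2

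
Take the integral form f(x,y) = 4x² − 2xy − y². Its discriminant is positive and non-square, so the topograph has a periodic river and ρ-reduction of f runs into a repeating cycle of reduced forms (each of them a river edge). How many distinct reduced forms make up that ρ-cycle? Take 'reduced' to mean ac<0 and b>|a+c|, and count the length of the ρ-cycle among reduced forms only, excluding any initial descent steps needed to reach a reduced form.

D = 20, ⌊√D⌋ = 4
descent: ρ → (-1,4,1)  [lands on river]
river: ρ → (1,4,-1)
ρ-cycle length = 2 (tail of 1 descent step not counted)

2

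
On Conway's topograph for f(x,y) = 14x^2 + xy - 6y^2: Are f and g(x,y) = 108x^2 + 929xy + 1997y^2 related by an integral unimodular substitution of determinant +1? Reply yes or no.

D₁ = 337, D₂ = 337
river cycle of f (length 42): (-6, 11, 9), (9, 7, -8), (-8, 9, 8), (8, 7, -9), (-9, 11, 6), (6, 13, -7), (-7, 15, 4), (4, 17, -3), (-3, 13, 14), (14, 15, -2), … (32 more)
river cycle of g (length 42): (9, 7, -8), (-8, 9, 8), (8, 7, -9), (-9, 11, 6), (6, 13, -7), (-7, 15, 4), (4, 17, -3), (-3, 13, 14), (14, 15, -2), (-2, 17, 6), … (32 more)
cycles coincide ⇒ equivalent

yes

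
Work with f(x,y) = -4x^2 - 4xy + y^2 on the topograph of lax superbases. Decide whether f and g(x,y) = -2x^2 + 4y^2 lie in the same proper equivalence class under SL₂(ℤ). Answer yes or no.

D₁ = 32, D₂ = 32
river cycle of f (length 2): (1, 4, -4), (-4, 4, 1)
river cycle of g (length 2): (-2, 4, 2), (2, 4, -2)
cycles differ ⇒ inequivalent

no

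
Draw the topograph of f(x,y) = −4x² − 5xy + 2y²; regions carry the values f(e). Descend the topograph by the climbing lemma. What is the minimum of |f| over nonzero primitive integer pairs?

descent: ρ → (2,5,-4)  [lands on river]
river: ρ → (-4,3,3)
river: ρ → (3,3,-4)
river: ρ → (-4,5,2)
river: ρ → (2,7,-1)
river: ρ → (-1,7,2)
closes: descent 1, river 6
min |a| on river = 1

1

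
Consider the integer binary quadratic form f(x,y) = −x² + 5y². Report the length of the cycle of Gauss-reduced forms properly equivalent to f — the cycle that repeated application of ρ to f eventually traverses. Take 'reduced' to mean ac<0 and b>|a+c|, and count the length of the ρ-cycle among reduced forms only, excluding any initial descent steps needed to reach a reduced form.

D = 20, ⌊√D⌋ = 4
descent: ρ → (5,0,-1)
descent: ρ → (-1,4,1)  [lands on river]
river: ρ → (1,4,-1)
ρ-cycle length = 2 (tail of 2 descent steps not counted)

2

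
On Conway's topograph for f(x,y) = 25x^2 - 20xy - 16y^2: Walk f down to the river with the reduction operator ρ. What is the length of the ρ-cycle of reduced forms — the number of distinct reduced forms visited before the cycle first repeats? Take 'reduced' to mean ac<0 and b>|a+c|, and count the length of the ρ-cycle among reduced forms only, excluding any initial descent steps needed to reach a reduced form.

D = 2000, ⌊√D⌋ = 44
descent: ρ → (-16,20,25)  [lands on river]
river: ρ → (25,30,-11)
river: ρ → (-11,36,16)
river: ρ → (16,28,-19)
river: ρ → (-19,10,25)
river: ρ → (25,40,-4)
river: ρ → (-4,40,25)
river: ρ → (25,10,-19)
river: ρ → (-19,28,16)
river: ρ → (16,36,-11)
river: ρ → (-11,30,25)
river: ρ → (25,20,-16)
river: ρ → (-16,44,1)
river: ρ → (1,44,-16)
ρ-cycle length = 14 (tail of 1 descent step not counted)

14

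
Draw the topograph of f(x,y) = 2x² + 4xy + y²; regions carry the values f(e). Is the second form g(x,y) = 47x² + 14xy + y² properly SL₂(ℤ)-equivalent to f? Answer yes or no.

D₁ = 8, D₂ = 8
river cycle of f (length 2): (1, 2, -1), (-1, 2, 1)
river cycle of g (length 2): (1, 2, -1), (-1, 2, 1)
cycles coincide ⇒ equivalent

yes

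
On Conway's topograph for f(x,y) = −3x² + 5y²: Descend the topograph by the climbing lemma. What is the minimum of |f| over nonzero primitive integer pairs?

descent: ρ → (5,0,-3)
descent: ρ → (-3,6,2)  [lands on river]
river: ρ → (2,6,-3)
closes: descent 2, river 2
min |a| on river = 2

2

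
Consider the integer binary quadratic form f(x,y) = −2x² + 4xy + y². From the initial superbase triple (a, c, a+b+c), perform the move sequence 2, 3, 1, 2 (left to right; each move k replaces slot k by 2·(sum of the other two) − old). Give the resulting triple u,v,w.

start (-2,1,3) = (f(1,0),f(0,1),f(1,1))
replace slot 2: 2·((-2)+3) − 1 = 1 → (-2,1,3)
replace slot 3: 2·((-2)+1) − 3 = -5 → (-2,1,-5)
replace slot 1: 2·(1+(-5)) − (-2) = -6 → (-6,1,-5)
replace slot 2: 2·((-6)+(-5)) − 1 = -23 → (-6,-23,-5)

-6,-23,-5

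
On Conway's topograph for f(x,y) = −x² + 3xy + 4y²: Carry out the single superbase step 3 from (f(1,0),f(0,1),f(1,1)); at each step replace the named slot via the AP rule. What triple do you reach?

start (-1,4,6) = (f(1,0),f(0,1),f(1,1))
replace slot 3: 2·((-1)+4) − 6 = 0 → (-1,4,0)

-1,4,0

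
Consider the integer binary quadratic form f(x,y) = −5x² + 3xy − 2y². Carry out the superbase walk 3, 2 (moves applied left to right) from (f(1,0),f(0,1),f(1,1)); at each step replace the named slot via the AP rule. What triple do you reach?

start (-5,-2,-4) = (f(1,0),f(0,1),f(1,1))
replace slot 3: 2·((-5)+(-2)) − (-4) = -10 → (-5,-2,-10)
replace slot 2: 2·((-5)+(-10)) − (-2) = -28 → (-5,-28,-10)

-5,-28,-10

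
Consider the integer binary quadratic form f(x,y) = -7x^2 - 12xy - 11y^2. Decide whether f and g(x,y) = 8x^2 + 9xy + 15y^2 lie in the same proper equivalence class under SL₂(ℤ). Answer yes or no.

D₁ = -164, D₂ = -399
discriminants differ ⇒ not SL₂(ℤ)-equivalent

no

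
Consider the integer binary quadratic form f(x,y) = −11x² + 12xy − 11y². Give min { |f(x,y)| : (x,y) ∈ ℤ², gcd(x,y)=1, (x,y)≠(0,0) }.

translate: b→10 (≡-12 mod 22), so (11,-12,11)→(11,10,10)
flip: (11,10,10)→(10,-10,11)
translate: b→10 (≡-10 mod 20), so (10,-10,11)→(10,10,11)
reduced (well bottom): (10,10,11) with a≤c, −a<b≤a
well minimum |f| = |-10| = 10 (negative-definite)

10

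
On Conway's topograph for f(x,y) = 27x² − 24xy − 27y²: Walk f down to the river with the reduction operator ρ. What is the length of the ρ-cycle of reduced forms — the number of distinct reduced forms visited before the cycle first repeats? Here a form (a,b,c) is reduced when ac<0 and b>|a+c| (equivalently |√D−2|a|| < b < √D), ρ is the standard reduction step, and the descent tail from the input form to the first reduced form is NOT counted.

D = 3492, ⌊√D⌋ = 59
descent: ρ → (-27,24,27)  [lands on river]
river: ρ → (27,30,-24)
river: ρ → (-24,18,33)
river: ρ → (33,48,-9)
river: ρ → (-9,42,48)
river: ρ → (48,54,-3)
river: ρ → (-3,54,48)
river: ρ → (48,42,-9)
river: ρ → (-9,48,33)
river: ρ → (33,18,-24)
river: ρ → (-24,30,27)
river: ρ → (27,24,-27)
river: ρ → (-27,30,24)
river: ρ → (24,18,-33)
river: ρ → (-33,48,9)
river: ρ → (9,42,-48)
river: ρ → (-48,54,3)
river: ρ → (3,54,-48)
river: ρ → (-48,42,9)
river: ρ → (9,48,-33)
river: ρ → (-33,18,24)
river: ρ → (24,30,-27)
ρ-cycle length = 22 (tail of 1 descent step not counted)

22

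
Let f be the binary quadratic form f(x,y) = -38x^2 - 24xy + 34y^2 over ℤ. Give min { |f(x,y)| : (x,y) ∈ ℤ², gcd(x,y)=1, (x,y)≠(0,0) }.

descent: ρ → (34,24,-38)  [lands on river]
river: ρ → (-38,52,20)
river: ρ → (20,68,-14)
river: ρ → (-14,72,10)
river: ρ → (10,68,-28)
river: ρ → (-28,44,34)
closes: descent 1, river 6
min |a| on river = 10

10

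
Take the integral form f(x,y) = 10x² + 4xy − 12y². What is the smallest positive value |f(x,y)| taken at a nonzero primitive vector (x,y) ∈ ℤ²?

river: ρ → (-12,20,2)
river: ρ → (2,20,-12)
river: ρ → (-12,4,10)
river: ρ → (10,16,-6)
river: ρ → (-6,20,4)
river: ρ → (4,20,-6)
river: ρ → (-6,16,10)
river: ρ → (10,4,-12)
closes: descent 0, river 8
min |a| on river = 2

2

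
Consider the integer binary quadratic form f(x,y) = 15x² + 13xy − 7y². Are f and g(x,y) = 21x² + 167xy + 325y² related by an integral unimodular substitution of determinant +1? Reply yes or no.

D₁ = 589, D₂ = 589
river cycle of f (length 16): (-7, 15, 13), (13, 11, -9), (-9, 7, 15), (15, 23, -1), (-1, 23, 15), (15, 7, -9), (-9, 11, 13), (13, 15, -7), (-7, 13, 15), (15, 17, -5), … (6 more)
river cycle of g (length 16): (-7, 15, 13), (13, 11, -9), (-9, 7, 15), (15, 23, -1), (-1, 23, 15), (15, 7, -9), (-9, 11, 13), (13, 15, -7), (-7, 13, 15), (15, 17, -5), … (6 more)
cycles coincide ⇒ equivalent

yes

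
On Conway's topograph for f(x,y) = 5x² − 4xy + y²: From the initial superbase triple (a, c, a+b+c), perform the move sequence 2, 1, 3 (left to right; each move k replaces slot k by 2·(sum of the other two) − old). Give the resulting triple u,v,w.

start (5,1,2) = (f(1,0),f(0,1),f(1,1))
replace slot 2: 2·(5+2) − 1 = 13 → (5,13,2)
replace slot 1: 2·(13+2) − 5 = 25 → (25,13,2)
replace slot 3: 2·(25+13) − 2 = 74 → (25,13,74)

25,13,74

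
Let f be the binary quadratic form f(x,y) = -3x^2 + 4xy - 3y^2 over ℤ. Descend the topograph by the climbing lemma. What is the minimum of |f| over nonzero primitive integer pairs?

translate: b→2 (≡-4 mod 6), so (3,-4,3)→(3,2,2)
flip: (3,2,2)→(2,-2,3)
translate: b→2 (≡-2 mod 4), so (2,-2,3)→(2,2,3)
reduced (well bottom): (2,2,3) with a≤c, −a<b≤a
well minimum |f| = |-2| = 2 (negative-definite)

2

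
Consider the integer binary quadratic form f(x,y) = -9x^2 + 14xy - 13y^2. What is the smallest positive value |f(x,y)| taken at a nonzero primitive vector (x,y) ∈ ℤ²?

translate: b→4 (≡-14 mod 18), so (9,-14,13)→(9,4,8)
flip: (9,4,8)→(8,-4,9)
reduced (well bottom): (8,-4,9) with a≤c, −a<b≤a
well minimum |f| = |-8| = 8 (negative-definite)

8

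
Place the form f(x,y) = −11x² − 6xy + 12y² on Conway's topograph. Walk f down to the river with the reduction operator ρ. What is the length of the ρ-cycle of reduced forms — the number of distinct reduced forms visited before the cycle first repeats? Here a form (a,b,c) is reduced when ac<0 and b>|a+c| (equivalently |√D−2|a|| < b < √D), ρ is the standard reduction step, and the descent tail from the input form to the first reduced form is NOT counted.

D = 564, ⌊√D⌋ = 23
descent: ρ → (12,6,-11)  [lands on river]
river: ρ → (-11,16,7)
river: ρ → (7,12,-15)
river: ρ → (-15,18,4)
river: ρ → (4,22,-5)
river: ρ → (-5,18,12)
ρ-cycle length = 6 (tail of 1 descent step not counted)

6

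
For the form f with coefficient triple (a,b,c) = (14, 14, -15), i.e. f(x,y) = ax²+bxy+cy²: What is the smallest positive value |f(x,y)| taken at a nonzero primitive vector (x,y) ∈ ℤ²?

river: ρ → (-15,16,13)
river: ρ → (13,10,-18)
river: ρ → (-18,26,5)
river: ρ → (5,24,-23)
river: ρ → (-23,22,6)
river: ρ → (6,26,-15)
river: ρ → (-15,4,17)
river: ρ → (17,30,-2)
river: ρ → (-2,30,17)
river: ρ → (17,4,-15)
river: ρ → (-15,26,6)
river: ρ → (6,22,-23)
river: ρ → (-23,24,5)
river: ρ → (5,26,-18)
river: ρ → (-18,10,13)
river: ρ → (13,16,-15)
river: ρ → (-15,14,14)
river: ρ → (14,14,-15)
closes: descent 0, river 18
min |a| on river = 2

2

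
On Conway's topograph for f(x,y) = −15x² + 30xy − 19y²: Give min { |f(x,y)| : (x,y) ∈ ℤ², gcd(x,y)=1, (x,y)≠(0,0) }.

translate: b→0 (≡-30 mod 30), so (15,-30,19)→(15,0,4)
flip: (15,0,4)→(4,0,15)
reduced (well bottom): (4,0,15) with a≤c, −a<b≤a
well minimum |f| = |-4| = 4 (negative-definite)

4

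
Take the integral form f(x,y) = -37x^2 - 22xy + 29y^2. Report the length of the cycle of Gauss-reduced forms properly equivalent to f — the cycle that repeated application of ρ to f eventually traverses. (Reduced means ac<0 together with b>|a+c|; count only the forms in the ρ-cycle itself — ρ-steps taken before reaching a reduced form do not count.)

D = 4776, ⌊√D⌋ = 69
descent: ρ → (29,22,-37)  [lands on river]
river: ρ → (-37,52,14)
river: ρ → (14,60,-21)
river: ρ → (-21,66,5)
river: ρ → (5,64,-34)
river: ρ → (-34,4,35)
river: ρ → (35,66,-3)
river: ρ → (-3,66,35)
river: ρ → (35,4,-34)
river: ρ → (-34,64,5)
river: ρ → (5,66,-21)
river: ρ → (-21,60,14)
river: ρ → (14,52,-37)
river: ρ → (-37,22,29)
river: ρ → (29,36,-30)
river: ρ → (-30,24,35)
river: ρ → (35,46,-19)
river: ρ → (-19,68,2)
river: ρ → (2,68,-19)
river: ρ → (-19,46,35)
river: ρ → (35,24,-30)
river: ρ → (-30,36,29)
ρ-cycle length = 22 (tail of 1 descent step not counted)

22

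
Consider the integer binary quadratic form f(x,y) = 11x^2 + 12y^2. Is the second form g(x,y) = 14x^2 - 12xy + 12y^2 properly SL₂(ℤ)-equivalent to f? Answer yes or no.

D₁ = -528, D₂ = -528
f: reduced (well bottom): (11,0,12) with a≤c, −a<b≤a
g: flip: (14,-12,12)→(12,12,14)
g: reduced (well bottom): (12,12,14) with a≤c, −a<b≤a
reduced forms (11, 0, 12) vs (12, 12, 14) ⇒ inequivalent

no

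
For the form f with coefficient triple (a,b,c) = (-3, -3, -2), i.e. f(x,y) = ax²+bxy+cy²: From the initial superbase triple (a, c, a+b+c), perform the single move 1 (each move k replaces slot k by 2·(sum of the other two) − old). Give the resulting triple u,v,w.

start (-3,-2,-8) = (f(1,0),f(0,1),f(1,1))
replace slot 1: 2·((-2)+(-8)) − (-3) = -17 → (-17,-2,-8)

-17,-2,-8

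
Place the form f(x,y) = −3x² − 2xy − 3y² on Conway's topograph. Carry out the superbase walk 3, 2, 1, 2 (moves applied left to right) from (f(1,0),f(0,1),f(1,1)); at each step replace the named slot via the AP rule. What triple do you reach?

start (-3,-3,-8) = (f(1,0),f(0,1),f(1,1))
replace slot 3: 2·((-3)+(-3)) − (-8) = -4 → (-3,-3,-4)
replace slot 2: 2·((-3)+(-4)) − (-3) = -11 → (-3,-11,-4)
replace slot 1: 2·((-11)+(-4)) − (-3) = -27 → (-27,-11,-4)
replace slot 2: 2·((-27)+(-4)) − (-11) = -51 → (-27,-51,-4)

-27,-51,-4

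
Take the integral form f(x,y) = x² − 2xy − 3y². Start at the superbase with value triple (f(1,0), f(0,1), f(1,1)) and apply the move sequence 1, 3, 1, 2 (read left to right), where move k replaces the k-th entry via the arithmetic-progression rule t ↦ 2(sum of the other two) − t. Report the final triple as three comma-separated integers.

start (1,-3,-4) = (f(1,0),f(0,1),f(1,1))
replace slot 1: 2·((-3)+(-4)) − 1 = -15 → (-15,-3,-4)
replace slot 3: 2·((-15)+(-3)) − (-4) = -32 → (-15,-3,-32)
replace slot 1: 2·((-3)+(-32)) − (-15) = -55 → (-55,-3,-32)
replace slot 2: 2·((-55)+(-32)) − (-3) = -171 → (-55,-171,-32)

-55,-171,-32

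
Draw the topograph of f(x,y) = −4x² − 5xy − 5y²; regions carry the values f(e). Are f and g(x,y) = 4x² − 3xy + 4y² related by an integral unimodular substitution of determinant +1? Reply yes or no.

D₁ = -55, D₂ = -55
f is negative-definite; reduce −f:
−f: translate: b→-3 (≡5 mod 8), so (4,5,5)→(4,-3,4)
−f: flip: (4,-3,4)→(4,3,4)
−f: reduced (well bottom): (4,3,4) with a≤c, −a<b≤a
flip sign back: reduced form of f is (-4,-3,-4)
g: flip: (4,-3,4)→(4,3,4)
g: reduced (well bottom): (4,3,4) with a≤c, −a<b≤a
reduced forms (-4, -3, -4) vs (4, 3, 4) ⇒ inequivalent

no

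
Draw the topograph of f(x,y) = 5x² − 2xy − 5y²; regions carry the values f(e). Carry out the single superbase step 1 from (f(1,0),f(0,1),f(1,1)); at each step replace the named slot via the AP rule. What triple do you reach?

start (5,-5,-2) = (f(1,0),f(0,1),f(1,1))
replace slot 1: 2·((-5)+(-2)) − 5 = -19 → (-19,-5,-2)

-19,-5,-2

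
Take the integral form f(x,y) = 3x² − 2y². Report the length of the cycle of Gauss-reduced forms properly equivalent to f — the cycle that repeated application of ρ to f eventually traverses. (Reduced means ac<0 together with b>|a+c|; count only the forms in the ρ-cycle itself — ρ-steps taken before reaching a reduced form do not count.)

D = 24, ⌊√D⌋ = 4
descent: ρ → (-2,4,1)  [lands on river]
river: ρ → (1,4,-2)
ρ-cycle length = 2 (tail of 1 descent step not counted)

2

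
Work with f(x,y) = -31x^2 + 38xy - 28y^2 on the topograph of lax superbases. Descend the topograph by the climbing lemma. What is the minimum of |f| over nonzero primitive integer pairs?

translate: b→24 (≡-38 mod 62), so (31,-38,28)→(31,24,21)
flip: (31,24,21)→(21,-24,31)
translate: b→18 (≡-24 mod 42), so (21,-24,31)→(21,18,28)
reduced (well bottom): (21,18,28) with a≤c, −a<b≤a
well minimum |f| = |-21| = 21 (negative-definite)

21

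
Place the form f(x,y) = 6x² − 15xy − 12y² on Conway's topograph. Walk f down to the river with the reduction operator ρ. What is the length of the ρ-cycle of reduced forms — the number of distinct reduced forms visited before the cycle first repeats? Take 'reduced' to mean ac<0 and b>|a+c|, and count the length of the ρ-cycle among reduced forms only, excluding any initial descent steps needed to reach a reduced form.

D = 513, ⌊√D⌋ = 22
descent: ρ → (-12,15,6)  [lands on river]
river: ρ → (6,21,-3)
river: ρ → (-3,21,6)
river: ρ → (6,15,-12)
river: ρ → (-12,9,9)
river: ρ → (9,9,-12)
ρ-cycle length = 6 (tail of 1 descent step not counted)

6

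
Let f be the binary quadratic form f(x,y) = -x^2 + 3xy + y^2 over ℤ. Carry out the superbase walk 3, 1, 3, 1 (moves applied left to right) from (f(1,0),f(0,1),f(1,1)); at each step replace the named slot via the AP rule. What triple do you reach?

start (-1,1,3) = (f(1,0),f(0,1),f(1,1))
replace slot 3: 2·((-1)+1) − 3 = -3 → (-1,1,-3)
replace slot 1: 2·(1+(-3)) − (-1) = -3 → (-3,1,-3)
replace slot 3: 2·((-3)+1) − (-3) = -1 → (-3,1,-1)
replace slot 1: 2·(1+(-1)) − (-3) = 3 → (3,1,-1)

3,1,-1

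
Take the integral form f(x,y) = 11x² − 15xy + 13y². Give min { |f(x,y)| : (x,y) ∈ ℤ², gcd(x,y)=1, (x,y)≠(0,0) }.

translate: b→7 (≡-15 mod 22), so (11,-15,13)→(11,7,9)
flip: (11,7,9)→(9,-7,11)
reduced (well bottom): (9,-7,11) with a≤c, −a<b≤a
well minimum = a = 9

9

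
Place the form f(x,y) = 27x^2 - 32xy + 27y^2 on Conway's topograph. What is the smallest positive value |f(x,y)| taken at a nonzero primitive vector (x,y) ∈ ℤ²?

translate: b→22 (≡-32 mod 54), so (27,-32,27)→(27,22,22)
flip: (27,22,22)→(22,-22,27)
translate: b→22 (≡-22 mod 44), so (22,-22,27)→(22,22,27)
reduced (well bottom): (22,22,27) with a≤c, −a<b≤a
well minimum = a = 22

22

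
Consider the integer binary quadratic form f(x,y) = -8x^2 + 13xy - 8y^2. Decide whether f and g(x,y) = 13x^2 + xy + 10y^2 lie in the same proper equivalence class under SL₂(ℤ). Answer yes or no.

D₁ = -87, D₂ = -519
discriminants differ ⇒ not SL₂(ℤ)-equivalent

no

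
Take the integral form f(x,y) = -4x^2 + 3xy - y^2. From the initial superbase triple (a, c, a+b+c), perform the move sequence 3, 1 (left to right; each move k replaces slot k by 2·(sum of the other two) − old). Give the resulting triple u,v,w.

start (-4,-1,-2) = (f(1,0),f(0,1),f(1,1))
replace slot 3: 2·((-4)+(-1)) − (-2) = -8 → (-4,-1,-8)
replace slot 1: 2·((-1)+(-8)) − (-4) = -14 → (-14,-1,-8)

-14,-1,-8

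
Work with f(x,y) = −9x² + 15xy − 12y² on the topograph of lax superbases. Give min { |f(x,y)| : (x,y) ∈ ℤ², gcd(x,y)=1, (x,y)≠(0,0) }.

translate: b→3 (≡-15 mod 18), so (9,-15,12)→(9,3,6)
flip: (9,3,6)→(6,-3,9)
reduced (well bottom): (6,-3,9) with a≤c, −a<b≤a
well minimum |f| = |-6| = 6 (negative-definite)

6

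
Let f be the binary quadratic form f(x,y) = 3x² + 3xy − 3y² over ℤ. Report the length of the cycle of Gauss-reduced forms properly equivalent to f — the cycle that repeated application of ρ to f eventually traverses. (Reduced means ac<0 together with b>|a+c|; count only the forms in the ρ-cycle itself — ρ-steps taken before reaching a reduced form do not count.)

D = 45, ⌊√D⌋ = 6
river: ρ → (-3,3,3)
river: ρ → (3,3,-3)
ρ-cycle length = 2 (tail of 0 descent steps not counted)

2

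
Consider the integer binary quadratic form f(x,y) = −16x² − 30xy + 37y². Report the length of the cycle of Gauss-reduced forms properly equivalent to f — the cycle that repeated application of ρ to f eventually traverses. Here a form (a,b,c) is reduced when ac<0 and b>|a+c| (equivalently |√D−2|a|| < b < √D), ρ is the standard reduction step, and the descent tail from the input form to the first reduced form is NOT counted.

D = 3268, ⌊√D⌋ = 57
descent: ρ → (37,30,-16)  [lands on river]
river: ρ → (-16,34,33)
river: ρ → (33,32,-17)
river: ρ → (-17,36,29)
river: ρ → (29,22,-24)
river: ρ → (-24,26,27)
river: ρ → (27,28,-23)
river: ρ → (-23,18,32)
river: ρ → (32,46,-9)
river: ρ → (-9,44,37)
ρ-cycle length = 10 (tail of 1 descent step not counted)

10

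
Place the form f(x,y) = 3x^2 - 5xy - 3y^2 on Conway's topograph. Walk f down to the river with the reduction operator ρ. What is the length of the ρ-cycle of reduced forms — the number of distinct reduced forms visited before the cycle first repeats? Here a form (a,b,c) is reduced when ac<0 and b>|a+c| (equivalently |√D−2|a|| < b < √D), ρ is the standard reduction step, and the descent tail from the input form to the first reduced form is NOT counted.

D = 61, ⌊√D⌋ = 7
descent: ρ → (-3,5,3)  [lands on river]
river: ρ → (3,7,-1)
river: ρ → (-1,7,3)
river: ρ → (3,5,-3)
river: ρ → (-3,7,1)
river: ρ → (1,7,-3)
ρ-cycle length = 6 (tail of 1 descent step not counted)

6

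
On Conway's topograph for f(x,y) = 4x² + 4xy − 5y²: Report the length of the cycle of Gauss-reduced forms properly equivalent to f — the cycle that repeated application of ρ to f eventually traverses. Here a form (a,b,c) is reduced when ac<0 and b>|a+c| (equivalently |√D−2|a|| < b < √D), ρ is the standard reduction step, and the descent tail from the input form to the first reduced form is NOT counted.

D = 96, ⌊√D⌋ = 9
river: ρ → (-5,6,3)
river: ρ → (3,6,-5)
river: ρ → (-5,4,4)
river: ρ → (4,4,-5)
ρ-cycle length = 4 (tail of 0 descent steps not counted)

4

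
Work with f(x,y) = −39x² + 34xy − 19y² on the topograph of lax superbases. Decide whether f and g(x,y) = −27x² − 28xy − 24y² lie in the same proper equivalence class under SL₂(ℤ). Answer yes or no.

D₁ = -1808, D₂ = -1808
f is negative-definite; reduce −f:
−f: flip: (39,-34,19)→(19,34,39)
−f: translate: b→-4 (≡34 mod 38), so (19,34,39)→(19,-4,24)
−f: reduced (well bottom): (19,-4,24) with a≤c, −a<b≤a
flip sign back: reduced form of f is (-19,4,-24)
g is negative-definite; reduce −g:
−g: translate: b→-26 (≡28 mod 54), so (27,28,24)→(27,-26,23)
−g: flip: (27,-26,23)→(23,26,27)
−g: translate: b→-20 (≡26 mod 46), so (23,26,27)→(23,-20,24)
−g: reduced (well bottom): (23,-20,24) with a≤c, −a<b≤a
flip sign back: reduced form of g is (-23,20,-24)
reduced forms (-19, 4, -24) vs (-23, 20, -24) ⇒ inequivalent

no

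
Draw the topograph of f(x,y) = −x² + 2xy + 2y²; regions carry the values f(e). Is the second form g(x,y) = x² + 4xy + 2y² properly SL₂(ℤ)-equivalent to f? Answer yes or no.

D₁ = 12, D₂ = 8
discriminants differ ⇒ not SL₂(ℤ)-equivalent

no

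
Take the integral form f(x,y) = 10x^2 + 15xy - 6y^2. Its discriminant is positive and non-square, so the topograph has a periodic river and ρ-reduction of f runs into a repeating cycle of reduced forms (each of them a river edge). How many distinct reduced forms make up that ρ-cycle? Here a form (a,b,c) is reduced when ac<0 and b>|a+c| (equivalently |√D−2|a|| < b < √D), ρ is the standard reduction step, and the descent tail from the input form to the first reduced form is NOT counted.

D = 465, ⌊√D⌋ = 21
river: ρ → (-6,21,1)
river: ρ → (1,21,-6)
river: ρ → (-6,15,10)
river: ρ → (10,5,-11)
river: ρ → (-11,17,4)
river: ρ → (4,15,-15)
river: ρ → (-15,15,4)
river: ρ → (4,17,-11)
river: ρ → (-11,5,10)
river: ρ → (10,15,-6)
ρ-cycle length = 10 (tail of 0 descent steps not counted)

10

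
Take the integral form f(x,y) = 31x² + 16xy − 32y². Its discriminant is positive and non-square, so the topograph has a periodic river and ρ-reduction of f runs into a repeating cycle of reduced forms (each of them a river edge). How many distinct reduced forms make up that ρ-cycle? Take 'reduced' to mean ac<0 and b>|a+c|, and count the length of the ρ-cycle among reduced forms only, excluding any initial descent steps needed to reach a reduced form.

D = 4224, ⌊√D⌋ = 64
river: ρ → (-32,48,15)
river: ρ → (15,42,-41)
river: ρ → (-41,40,16)
river: ρ → (16,56,-17)
river: ρ → (-17,46,31)
river: ρ → (31,16,-32)
ρ-cycle length = 6 (tail of 0 descent steps not counted)

6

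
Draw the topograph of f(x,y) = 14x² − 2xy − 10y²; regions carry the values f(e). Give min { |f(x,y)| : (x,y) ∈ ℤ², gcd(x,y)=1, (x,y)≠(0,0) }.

descent: ρ → (-10,22,2)  [lands on river]
river: ρ → (2,22,-10)
river: ρ → (-10,18,6)
river: ρ → (6,18,-10)
closes: descent 1, river 4
min |a| on river = 2

2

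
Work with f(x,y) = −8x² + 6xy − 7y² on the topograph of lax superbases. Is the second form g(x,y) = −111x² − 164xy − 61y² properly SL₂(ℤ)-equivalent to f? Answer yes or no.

D₁ = -188, D₂ = -188
f is negative-definite; reduce −f:
−f: flip: (8,-6,7)→(7,6,8)
−f: reduced (well bottom): (7,6,8) with a≤c, −a<b≤a
flip sign back: reduced form of f is (-7,-6,-8)
g is negative-definite; reduce −g:
−g: translate: b→-58 (≡164 mod 222), so (111,164,61)→(111,-58,8)
−g: flip: (111,-58,8)→(8,58,111)
−g: translate: b→-6 (≡58 mod 16), so (8,58,111)→(8,-6,7)
−g: flip: (8,-6,7)→(7,6,8)
−g: reduced (well bottom): (7,6,8) with a≤c, −a<b≤a
flip sign back: reduced form of g is (-7,-6,-8)
reduced forms (-7, -6, -8) vs (-7, -6, -8) ⇒ equivalent

yes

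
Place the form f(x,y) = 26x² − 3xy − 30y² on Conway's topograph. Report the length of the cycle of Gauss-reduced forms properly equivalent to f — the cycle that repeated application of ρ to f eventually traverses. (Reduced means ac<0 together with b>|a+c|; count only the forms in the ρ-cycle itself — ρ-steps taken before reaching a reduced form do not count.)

D = 3129, ⌊√D⌋ = 55
descent: ρ → (-30,3,26)
descent: ρ → (26,49,-7)  [lands on river]
river: ρ → (-7,49,26)
river: ρ → (26,55,-1)
river: ρ → (-1,55,26)
ρ-cycle length = 4 (tail of 2 descent steps not counted)

4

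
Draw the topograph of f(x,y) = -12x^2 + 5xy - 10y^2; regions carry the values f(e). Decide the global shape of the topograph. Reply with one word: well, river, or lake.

D = b²−4ac = 5² − 4·(-12)·(-10) = -455
D < 0 ⇒ definite ⇒ every region one sign ⇒ single well

well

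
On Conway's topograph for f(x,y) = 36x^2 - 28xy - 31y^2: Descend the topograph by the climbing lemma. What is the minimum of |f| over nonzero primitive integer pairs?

descent: ρ → (-31,28,36)  [lands on river]
river: ρ → (36,44,-23)
river: ρ → (-23,48,32)
river: ρ → (32,16,-39)
river: ρ → (-39,62,9)
river: ρ → (9,64,-32)
river: ρ → (-32,64,9)
river: ρ → (9,62,-39)
river: ρ → (-39,16,32)
river: ρ → (32,48,-23)
river: ρ → (-23,44,36)
river: ρ → (36,28,-31)
river: ρ → (-31,34,33)
river: ρ → (33,32,-32)
river: ρ → (-32,32,33)
river: ρ → (33,34,-31)
closes: descent 1, river 16
min |a| on river = 9

9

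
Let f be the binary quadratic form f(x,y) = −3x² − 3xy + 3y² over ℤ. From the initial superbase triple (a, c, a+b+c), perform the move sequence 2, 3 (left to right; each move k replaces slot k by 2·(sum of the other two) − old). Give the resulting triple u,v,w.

start (-3,3,-3) = (f(1,0),f(0,1),f(1,1))
replace slot 2: 2·((-3)+(-3)) − 3 = -15 → (-3,-15,-3)
replace slot 3: 2·((-3)+(-15)) − (-3) = -33 → (-3,-15,-33)

-3,-15,-33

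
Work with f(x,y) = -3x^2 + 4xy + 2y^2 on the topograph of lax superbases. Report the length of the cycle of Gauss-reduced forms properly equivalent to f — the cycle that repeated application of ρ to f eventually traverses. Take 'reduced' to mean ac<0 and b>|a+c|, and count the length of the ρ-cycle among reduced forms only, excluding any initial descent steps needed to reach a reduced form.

D = 40, ⌊√D⌋ = 6
river: ρ → (2,4,-3)
river: ρ → (-3,2,3)
river: ρ → (3,4,-2)
river: ρ → (-2,4,3)
river: ρ → (3,2,-3)
river: ρ → (-3,4,2)
ρ-cycle length = 6 (tail of 0 descent steps not counted)

6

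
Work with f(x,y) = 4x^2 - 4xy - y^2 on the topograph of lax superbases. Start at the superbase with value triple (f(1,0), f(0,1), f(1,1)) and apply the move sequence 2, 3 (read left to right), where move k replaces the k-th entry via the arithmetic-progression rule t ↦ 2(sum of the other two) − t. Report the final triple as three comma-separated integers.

start (4,-1,-1) = (f(1,0),f(0,1),f(1,1))
replace slot 2: 2·(4+(-1)) − (-1) = 7 → (4,7,-1)
replace slot 3: 2·(4+7) − (-1) = 23 → (4,7,23)

4,7,23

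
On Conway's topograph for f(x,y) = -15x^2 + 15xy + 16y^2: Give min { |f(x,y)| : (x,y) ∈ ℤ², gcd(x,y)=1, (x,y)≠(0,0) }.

river: ρ → (16,17,-14)
river: ρ → (-14,11,19)
river: ρ → (19,27,-6)
river: ρ → (-6,33,4)
river: ρ → (4,31,-14)
river: ρ → (-14,25,10)
river: ρ → (10,15,-24)
river: ρ → (-24,33,1)
river: ρ → (1,33,-24)
river: ρ → (-24,15,10)
river: ρ → (10,25,-14)
river: ρ → (-14,31,4)
river: ρ → (4,33,-6)
river: ρ → (-6,27,19)
river: ρ → (19,11,-14)
river: ρ → (-14,17,16)
river: ρ → (16,15,-15)
river: ρ → (-15,15,16)
closes: descent 0, river 18
min |a| on river = 1

1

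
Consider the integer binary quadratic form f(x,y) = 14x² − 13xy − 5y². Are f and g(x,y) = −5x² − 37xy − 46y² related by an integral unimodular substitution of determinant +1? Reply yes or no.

D₁ = 449, D₂ = 449
river cycle of f (length 38): (-5, 13, 14), (14, 15, -4), (-4, 17, 10), (10, 3, -11), (-11, 19, 2), (2, 21, -1), (-1, 21, 2), (2, 19, -11), (-11, 3, 10), (10, 17, -4), … (28 more)
river cycle of g (length 38): (-5, 13, 14), (14, 15, -4), (-4, 17, 10), (10, 3, -11), (-11, 19, 2), (2, 21, -1), (-1, 21, 2), (2, 19, -11), (-11, 3, 10), (10, 17, -4), … (28 more)
cycles coincide ⇒ equivalent

yes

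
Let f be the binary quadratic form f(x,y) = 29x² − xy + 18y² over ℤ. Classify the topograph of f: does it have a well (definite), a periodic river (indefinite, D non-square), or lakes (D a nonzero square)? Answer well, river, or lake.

D = b²−4ac = (-1)² − 4·29·18 = -2087
D < 0 ⇒ definite ⇒ every region one sign ⇒ single well

well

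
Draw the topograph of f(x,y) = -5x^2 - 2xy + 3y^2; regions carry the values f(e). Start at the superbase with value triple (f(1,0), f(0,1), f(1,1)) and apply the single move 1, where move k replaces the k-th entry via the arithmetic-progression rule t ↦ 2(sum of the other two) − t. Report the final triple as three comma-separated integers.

start (-5,3,-4) = (f(1,0),f(0,1),f(1,1))
replace slot 1: 2·(3+(-4)) − (-5) = 3 → (3,3,-4)

3,3,-4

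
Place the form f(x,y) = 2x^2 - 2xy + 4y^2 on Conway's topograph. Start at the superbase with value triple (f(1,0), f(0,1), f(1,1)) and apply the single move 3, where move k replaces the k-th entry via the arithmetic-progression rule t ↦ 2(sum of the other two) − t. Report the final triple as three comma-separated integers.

start (2,4,4) = (f(1,0),f(0,1),f(1,1))
replace slot 3: 2·(2+4) − 4 = 8 → (2,4,8)

2,4,8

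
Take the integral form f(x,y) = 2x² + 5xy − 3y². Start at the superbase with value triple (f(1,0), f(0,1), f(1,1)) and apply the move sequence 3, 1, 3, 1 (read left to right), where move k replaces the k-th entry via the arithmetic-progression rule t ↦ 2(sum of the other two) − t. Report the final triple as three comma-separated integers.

start (2,-3,4) = (f(1,0),f(0,1),f(1,1))
replace slot 3: 2·(2+(-3)) − 4 = -6 → (2,-3,-6)
replace slot 1: 2·((-3)+(-6)) − 2 = -20 → (-20,-3,-6)
replace slot 3: 2·((-20)+(-3)) − (-6) = -40 → (-20,-3,-40)
replace slot 1: 2·((-3)+(-40)) − (-20) = -66 → (-66,-3,-40)

-66,-3,-40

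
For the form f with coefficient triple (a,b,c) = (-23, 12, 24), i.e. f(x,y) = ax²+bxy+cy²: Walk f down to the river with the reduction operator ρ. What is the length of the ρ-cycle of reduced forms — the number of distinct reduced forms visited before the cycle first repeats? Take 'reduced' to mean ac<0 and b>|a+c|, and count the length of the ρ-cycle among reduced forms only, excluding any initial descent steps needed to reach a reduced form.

D = 2352, ⌊√D⌋ = 48
river: ρ → (24,36,-11)
river: ρ → (-11,30,33)
river: ρ → (33,36,-8)
river: ρ → (-8,44,13)
river: ρ → (13,34,-23)
river: ρ → (-23,12,24)
ρ-cycle length = 6 (tail of 0 descent steps not counted)

6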